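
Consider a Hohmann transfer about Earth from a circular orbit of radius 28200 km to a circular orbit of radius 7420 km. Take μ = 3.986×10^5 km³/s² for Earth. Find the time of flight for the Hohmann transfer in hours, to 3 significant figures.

t = 3.29 hours

Transfer-ellipse semi-major axis a_t = (r₁ + r₂)/2 = (28200 + 7420)/2 = 17810 km.
By Kepler's third law the transfer-orbit period is T = 2π√(a_t³/μ), so t = T/2 = 11830 s.
Converting: 11830 s ÷ 3600 s/hour = 3.29 hours.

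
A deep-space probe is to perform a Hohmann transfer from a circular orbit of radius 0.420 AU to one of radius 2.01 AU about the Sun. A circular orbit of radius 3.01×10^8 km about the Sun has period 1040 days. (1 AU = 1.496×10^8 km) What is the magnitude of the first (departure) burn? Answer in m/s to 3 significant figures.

Δv₁ = 13200 m/s

From Kepler's third law T² = 4π²r³/μ at r = 3.01×10^8 km, T = 1040 days = 1040 × 86400 s = 8.9856×10^7 s: μ = 4π²r³/T² = 1.33341×10^11 km³/s².
In km: r₁ = 0.420 × 1.496×10^8 = 6.2832×10^7 km; r₂ = 2.01 × 1.496×10^8 = 3.00696×10^8 km.
Semi-major axis of the transfer orbit: a_t = (6.2832×10^7 + 3.00696×10^8)/2 = 1.81764×10^8 km.
Circular speed at r = 6.2832×10^7 km: v_c = √(μ/r) = 46.07 km/s.
Vis-viva on the transfer ellipse at r = 6.2832×10^7 km gives v_t = √[μ(2/r − 1/a_t)] = 59.25 km/s.
Δv₁ = |v_t − v_c| = |59.25 − 46.07| = 13.18 km/s.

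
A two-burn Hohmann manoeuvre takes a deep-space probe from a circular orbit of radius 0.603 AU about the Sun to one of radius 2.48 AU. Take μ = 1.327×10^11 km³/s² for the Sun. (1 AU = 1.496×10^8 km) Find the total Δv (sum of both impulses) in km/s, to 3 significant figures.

In km: r₁ = 0.603 × 1.496×10^8 = 9.02088×10^7 km; r₂ = 2.48 × 1.496×10^8 = 3.71008×10^8 km.
The Hohmann ellipse has a_t = (r₁ + r₂)/2 = 2.306084×10^8 km.
Circular speed at r₁: v₁ = √(μ/r₁) = √(1.327×10^11/9.02088×10^7) = 38.354 km/s.
Transfer-orbit speed at r₁ (vis-viva): v_p = √[μ(2/r₁ − 1/a_t)] = 48.648 km/s.
First burn Δv₁ = |v_p − v₁| = 10.294 km/s.
Circular speed at r₂: v₂ = √(μ/r₂) = 18.912277 km/s.
Transfer-orbit speed at r₂: v_a = √[μ(2/r₂ − 1/a_t)] = 11.828528 km/s.
Second burn Δv₂ = |v₂ − v_a| = 7.0837 km/s.
Δv = Δv₁ + Δv₂ = 10.294 + 7.0837 = 17.38 km/s.

Δv = 17.4 km/s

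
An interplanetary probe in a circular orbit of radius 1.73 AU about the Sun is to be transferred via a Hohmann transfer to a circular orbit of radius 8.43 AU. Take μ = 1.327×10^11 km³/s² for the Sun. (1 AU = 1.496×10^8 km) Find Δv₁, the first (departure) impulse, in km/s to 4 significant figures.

Δv₁ = 6.526 km/s

In km: r₁ = 1.73 × 1.496×10^8 = 2.58808×10^8 km; r₂ = 8.43 × 1.496×10^8 = 1.261128×10^9 km.
Semi-major axis of the transfer orbit: a_t = (2.58808×10^8 + 1.261128×10^9)/2 = 7.59968×10^8 km.
On the circular orbit at r = 2.58808×10^8 km, v_c = √(μ/r) = 22.6437 km/s.
Transfer-orbit speed at the same r (vis-viva, a = a_t): v_t = √[μ(2/r − 1/a_t)] = 29.1695 km/s.
Δv₁ = |v_t − v_c| = |29.1695 − 22.6437| = 6.526 km/s.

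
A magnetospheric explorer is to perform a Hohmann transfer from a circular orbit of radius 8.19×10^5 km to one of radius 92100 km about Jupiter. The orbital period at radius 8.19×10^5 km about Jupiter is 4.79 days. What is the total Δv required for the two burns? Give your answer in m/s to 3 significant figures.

Δv = 19500 m/s

From Kepler's third law T² = 4π²r³/μ at r = 8.19×10^5 km, T = 4.79 days = 4.79 × 86400 s = 4.13856×10^5 s: μ = 4π²r³/T² = 1.26623×10^8 km³/s².
The Hohmann ellipse has a_t = (r₁ + r₂)/2 = 4.5555×10^5 km.
Circular speed at r₁: v₁ = √(μ/r₁) = √(1.26623×10^8/8.190×10^5) = 12.434 km/s.
On the transfer ellipse at r₁, v² = μ(2/r − 1/a) gives v_a = √[μ(2/r₁ − 1/a_t)] = 5.5908 km/s.
First burn Δv₁ = |v_a − v₁| = 6.843 km/s.
Circular speed at r₂: v₂ = √(μ/r₂) = 37.08 km/s.
Transfer-orbit speed at r₂: v_p = √[μ(2/r₂ − 1/a_t)] = 49.72 km/s.
Second burn Δv₂ = |v₂ − v_p| = 12.64 km/s.
Total Δv = Δv₁ + Δv₂ = 19.48 km/s.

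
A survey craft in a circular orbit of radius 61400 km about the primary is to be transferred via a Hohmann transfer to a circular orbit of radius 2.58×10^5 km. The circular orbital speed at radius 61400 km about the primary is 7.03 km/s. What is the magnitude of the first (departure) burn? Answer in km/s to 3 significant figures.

From the circular-orbit relation v² = μ/r at r = 61400 km: μ = v²r = (7.03)² × 61400 = 3.03444×10^6 km³/s².
Transfer-ellipse semi-major axis a_t = (r₁ + r₂)/2 = (61400 + 2.580×10^5)/2 = 1.597×10^5 km.
On the circular orbit at r = 61400 km, v_c = √(μ/r) = 7.030 km/s.
Transfer-orbit speed at the same r (vis-viva, a = a_t): v_t = √[μ(2/r − 1/a_t)] = 8.935 km/s.
Δv₁ = |v_t − v_c| = |8.935 − 7.030| = 1.905 km/s.

Δv₁ = 1.91 km/s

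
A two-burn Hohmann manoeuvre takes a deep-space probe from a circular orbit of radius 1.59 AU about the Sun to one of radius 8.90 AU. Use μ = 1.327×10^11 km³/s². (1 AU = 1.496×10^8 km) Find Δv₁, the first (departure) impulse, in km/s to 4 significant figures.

Δv₁ = 7.148 km/s

In km: r₁ = 1.59 × 1.496×10^8 = 2.37864×10^8 km; r₂ = 8.90 × 1.496×10^8 = 1.33144×10^9 km.
The Hohmann ellipse has a_t = (r₁ + r₂)/2 = 7.84652×10^8 km.
On the circular orbit at r = 2.37864×10^8 km, v_c = √(μ/r) = 23.620 km/s.
Vis-viva on the transfer ellipse at r = 2.37864×10^8 km gives v_t = √[μ(2/r − 1/a_t)] = 30.768 km/s.
Δv₁ = |v_t − v_c| = |30.768 − 23.620| = 7.148 km/s.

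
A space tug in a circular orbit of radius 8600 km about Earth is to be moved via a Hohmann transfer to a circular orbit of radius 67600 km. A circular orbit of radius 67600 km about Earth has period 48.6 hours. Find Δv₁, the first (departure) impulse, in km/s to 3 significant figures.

Δv₁ = 2.26 km/s

From Kepler's third law T² = 4π²r³/μ at r = 67600 km, T = 48.6 hours = 48.6 × 3600 s = 1.7496×10^5 s: μ = 4π²r³/T² = 3.98403×10^5 km³/s².
The Hohmann ellipse has a_t = (r₁ + r₂)/2 = 38100 km.
Circular speed at r = 8600 km: v_c = √(μ/r) = 6.806 km/s.
Vis-viva on the transfer ellipse at r = 8600 km gives v_t = √[μ(2/r − 1/a_t)] = 9.066 km/s.
Δv₁ = |v_t − v_c| = |9.066 − 6.806| = 2.260 km/s.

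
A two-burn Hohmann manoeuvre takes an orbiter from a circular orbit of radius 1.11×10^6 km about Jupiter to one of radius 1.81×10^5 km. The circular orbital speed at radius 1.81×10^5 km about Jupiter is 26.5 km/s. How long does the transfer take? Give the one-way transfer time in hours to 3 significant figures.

From the circular-orbit relation v² = μ/r at r = 1.81×10^5 km: μ = v²r = (26.5)² × 1.81×10^5 = 1.27107×10^8 km³/s².
The Hohmann ellipse has a_t = (r₁ + r₂)/2 = 6.455×10^5 km.
Transfer time t = π√(a_t³/μ) = π√((6.455×10^5)³ / 1.27107×10^8) = 1.445×10^5 s.
Converting: 1.445×10^5 s ÷ 3600 s/hour = 40.1 hours.

t = 40.1 hours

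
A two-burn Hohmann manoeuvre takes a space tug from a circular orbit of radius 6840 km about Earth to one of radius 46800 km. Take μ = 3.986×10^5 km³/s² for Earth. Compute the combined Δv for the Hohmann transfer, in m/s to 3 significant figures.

Δv = 3890 m/s

The Hohmann ellipse has a_t = (r₁ + r₂)/2 = 26820 km.
At r₁ the circular-orbit speed is v₁ = √(μ/r₁) = 7.6338 km/s.
On the transfer ellipse at r₁, v² = μ(2/r − 1/a) gives v_p = √[μ(2/r₁ − 1/a_t)] = 10.084 km/s.
First burn Δv₁ = |v_p − v₁| = 2.450 km/s.
Circular speed at r₂: v₂ = √(μ/r₂) = 2.9184 km/s.
Transfer-orbit speed at r₂: v_a = √[μ(2/r₂ − 1/a_t)] = 1.4738 km/s.
Second burn Δv₂ = |v₂ − v_a| = 1.445 km/s.
Total Δv = Δv₁ + Δv₂ = 3.895 km/s.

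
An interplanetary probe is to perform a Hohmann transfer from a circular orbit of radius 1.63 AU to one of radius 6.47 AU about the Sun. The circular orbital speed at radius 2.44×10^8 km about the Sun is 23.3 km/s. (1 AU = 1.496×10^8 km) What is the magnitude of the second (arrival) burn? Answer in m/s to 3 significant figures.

Δv₂ = 4280 m/s

From the circular-orbit relation v² = μ/r at r = 2.44×10^8 km: μ = v²r = (23.3)² × 2.44×10^8 = 1.32465×10^11 km³/s².
In km: r₁ = 1.63 × 1.496×10^8 = 2.43848×10^8 km; r₂ = 6.47 × 1.496×10^8 = 9.67912×10^8 km.
The Hohmann ellipse has a_t = (r₁ + r₂)/2 = 6.0588×10^8 km.
On the circular orbit at r = 9.67912×10^8 km, v_c = √(μ/r) = 11.699 km/s.
Vis-viva on the transfer ellipse at r = 9.67912×10^8 km gives v_t = √[μ(2/r − 1/a_t)] = 7.4216 km/s.
Δv₂ = |v_t − v_c| = |7.4216 − 11.699| = 4.277 km/s.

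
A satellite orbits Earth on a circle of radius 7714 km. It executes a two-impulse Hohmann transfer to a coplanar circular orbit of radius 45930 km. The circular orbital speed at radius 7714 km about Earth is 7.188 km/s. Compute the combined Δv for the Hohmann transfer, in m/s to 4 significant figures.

Δv = 3584 m/s

From the circular-orbit relation v² = μ/r at r = 7714 km: μ = v²r = (7.188)² × 7714 = 3.98562×10^5 km³/s².
Transfer-ellipse semi-major axis a_t = (r₁ + r₂)/2 = (7714 + 45930)/2 = 26822 km.
Circular speed at r₁: v₁ = √(μ/r₁) = √(3.98562×10^5/7714) = 7.188 km/s.
On the transfer ellipse at r₁, vis-viva equation gives v_p = √[μ(2/r₁ − 1/a_t)] = 9.406 km/s.
First burn Δv₁ = |v_p − v₁| = 2.218 km/s.
At r₂, v₂ = √(μ/r₂) = 2.946 km/s.
Transfer-orbit speed at r₂: v_a = √[μ(2/r₂ − 1/a_t)] = 1.580 km/s.
Second burn Δv₂ = |v₂ − v_a| = 1.366 km/s.
Total Δv = Δv₁ + Δv₂ = 3.584 km/s.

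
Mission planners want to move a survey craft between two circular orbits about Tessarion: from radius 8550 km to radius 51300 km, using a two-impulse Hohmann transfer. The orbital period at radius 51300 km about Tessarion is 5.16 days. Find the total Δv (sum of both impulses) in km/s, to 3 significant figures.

Δv = 0.884 km/s

From Kepler's third law T² = 4π²r³/μ at r = 51300 km, T = 5.16 days = 5.16 × 86400 s = 4.45824×10^5 s: μ = 4π²r³/T² = 26815.4 km³/s².
Transfer-ellipse semi-major axis a_t = (r₁ + r₂)/2 = (8550 + 51300)/2 = 29925 km.
Circular speed at r₁: v₁ = √(μ/r₁) = √(26815.4/8550) = 1.77096 km/s.
On the transfer ellipse at r₁, v² = μ(2/r − 1/a) gives v_p = √[μ(2/r₁ − 1/a_t)] = 2.31873 km/s.
First burn Δv₁ = |v_p − v₁| = 0.5478 km/s.
At r₂, v₂ = √(μ/r₂) = 0.7230 km/s.
Transfer-orbit speed at r₂: v_a = √[μ(2/r₂ − 1/a_t)] = 0.3865 km/s.
Second burn Δv₂ = |v₂ − v_a| = 0.3365 km/s.
Δv = Δv₁ + Δv₂ = 0.5478 + 0.3365 = 0.8843 km/s.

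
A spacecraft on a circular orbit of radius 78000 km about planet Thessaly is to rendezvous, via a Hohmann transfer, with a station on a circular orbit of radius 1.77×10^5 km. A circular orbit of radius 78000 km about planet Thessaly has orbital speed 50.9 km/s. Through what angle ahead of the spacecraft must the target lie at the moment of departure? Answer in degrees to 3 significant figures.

From the circular-orbit relation v² = μ/r at r = 78000 km: μ = v²r = (50.9)² × 78000 = 2.02083×10^8 km³/s².
Semi-major axis of the transfer orbit: a_t = (78000 + 1.770×10^5)/2 = 1.275×10^5 km.
Transfer time t = π√(a_t³/μ) = 10061.2 s.
Target angular speed ω₂ = √(μ/r₂³) = 1.90900×10^-4 rad/s.
Angle swept by the target during transfer: ω₂·t = 1.9207 rad = 110.0°.
The spacecraft traverses 180° on the transfer ellipse, so the target must lead by 180° − 110.0° = 70.0°.

φ = 70.0°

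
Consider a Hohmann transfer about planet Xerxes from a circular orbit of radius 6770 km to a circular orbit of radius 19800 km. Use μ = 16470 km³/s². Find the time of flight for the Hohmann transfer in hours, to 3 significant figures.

t = 10.4 hours

The Hohmann ellipse has a_t = (r₁ + r₂)/2 = 13285 km.
Transfer time t = π√(a_t³/μ) = π√((13285)³ / 16470) = 37480 s.
Converting: 37480 s ÷ 3600 s/hour = 10.4 hours.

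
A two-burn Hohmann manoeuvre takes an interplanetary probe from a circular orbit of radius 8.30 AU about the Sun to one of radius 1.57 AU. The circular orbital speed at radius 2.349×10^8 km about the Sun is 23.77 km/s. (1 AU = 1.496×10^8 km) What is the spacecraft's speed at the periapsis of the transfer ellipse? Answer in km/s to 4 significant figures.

From the circular-orbit relation v² = μ/r at r = 2.349×10^8 km: μ = v²r = (23.77)² × 2.349×10^8 = 1.32722×10^11 km³/s².
In km: r₁ = 8.30 × 1.496×10^8 = 1.24168×10^9 km; r₂ = 1.57 × 1.496×10^8 = 2.34872×10^8 km.
Transfer-ellipse semi-major axis a_t = (r₁ + r₂)/2 = (1.24168×10^9 + 2.34872×10^8)/2 = 7.38276×10^8 km.
At periapsis, r = 2.34872×10^8 km.
Applying v² = μ(2/r − 1/a_t): v = 30.83 km/s.

v = 30.83 km/s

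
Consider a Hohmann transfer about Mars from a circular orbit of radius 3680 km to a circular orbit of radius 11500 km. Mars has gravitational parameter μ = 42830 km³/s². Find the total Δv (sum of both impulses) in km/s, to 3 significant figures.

The Hohmann ellipse has a_t = (r₁ + r₂)/2 = 7590 km.
Circular speed at r₁: v₁ = √(μ/r₁) = √(42830/3680) = 3.4115 km/s.
On the transfer ellipse at r₁, vis-viva gives v_p = √[μ(2/r₁ − 1/a_t)] = 4.1993 km/s.
First burn Δv₁ = |v_p − v₁| = 0.7878 km/s.
Circular speed at r₂: v₂ = √(μ/r₂) = 1.9299 km/s.
Transfer-orbit speed at r₂: v_a = √[μ(2/r₂ − 1/a_t)] = 1.3438 km/s.
Second burn Δv₂ = |v₂ − v_a| = 0.5861 km/s.
Δv = Δv₁ + Δv₂ = 0.7878 + 0.5861 = 1.374 km/s.

Δv = 1.37 km/s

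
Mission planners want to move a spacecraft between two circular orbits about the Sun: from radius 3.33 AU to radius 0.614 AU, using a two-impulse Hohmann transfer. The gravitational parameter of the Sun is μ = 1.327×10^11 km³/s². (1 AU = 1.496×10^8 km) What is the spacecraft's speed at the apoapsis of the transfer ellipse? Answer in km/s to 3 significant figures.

In km: r₁ = 3.33 × 1.496×10^8 = 4.98168×10^8 km; r₂ = 0.614 × 1.496×10^8 = 9.18544×10^7 km.
Semi-major axis of the transfer orbit: a_t = (4.98168×10^8 + 9.18544×10^7)/2 = 2.950112×10^8 km.
The apoapsis of the transfer ellipse is at r = 4.98168×10^8 km.
Applying v² = μ(2/r − 1/a_t): v = 9.107 km/s.

v = 9.11 km/s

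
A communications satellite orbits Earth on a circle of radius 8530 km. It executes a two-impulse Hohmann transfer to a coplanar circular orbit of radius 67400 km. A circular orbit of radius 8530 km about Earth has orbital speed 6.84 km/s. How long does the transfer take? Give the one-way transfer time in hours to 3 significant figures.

From the circular-orbit relation v² = μ/r at r = 8530 km: μ = v²r = (6.84)² × 8530 = 3.99081×10^5 km³/s².
Transfer-ellipse semi-major axis a_t = (r₁ + r₂)/2 = (8530 + 67400)/2 = 37965 km.
By Kepler's third law the transfer-orbit period is T = 2π√(a_t³/μ), so t = T/2 = 36790 s.
Converting: 36790 s ÷ 3600 s/hour = 10.2 hours.

t = 10.2 hours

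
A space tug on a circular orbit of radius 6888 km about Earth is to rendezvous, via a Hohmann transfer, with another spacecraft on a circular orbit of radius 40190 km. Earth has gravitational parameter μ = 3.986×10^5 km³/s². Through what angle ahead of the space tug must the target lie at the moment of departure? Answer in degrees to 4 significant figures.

φ = 99.32°

Semi-major axis of the transfer orbit: a_t = (6888 + 40190)/2 = 23539 km.
The half-period of the transfer ellipse is t = π√(a_t³/μ) = 17971 s.
Target angular speed ω₂ = √(μ/r₂³) = 7.8359×10^-5 rad/s.
Angle swept by the target during transfer: ω₂·t = 1.4082 rad = 80.68°.
Arrival is 180° from departure on the ellipse, so φ = 180° − 80.68° = 99.32°.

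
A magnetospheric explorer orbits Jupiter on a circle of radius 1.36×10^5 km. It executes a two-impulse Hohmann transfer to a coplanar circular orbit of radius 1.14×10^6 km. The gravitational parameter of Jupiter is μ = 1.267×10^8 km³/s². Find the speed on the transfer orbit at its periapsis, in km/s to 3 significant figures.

Semi-major axis of the transfer orbit: a_t = (1.360×10^5 + 1.140×10^6)/2 = 6.380×10^5 km.
The periapsis of the transfer ellipse is at r = 1.360×10^5 km.
From the vis-viva equation, v = √[μ(2/r − 1/a_t)] = 40.80 km/s.

v = 40.8 km/s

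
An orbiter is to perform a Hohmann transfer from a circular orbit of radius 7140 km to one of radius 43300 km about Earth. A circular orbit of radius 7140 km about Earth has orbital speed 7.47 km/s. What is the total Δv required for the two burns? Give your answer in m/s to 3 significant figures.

Δv = 3740 m/s

From the circular-orbit relation v² = μ/r at r = 7140 km: μ = v²r = (7.47)² × 7140 = 3.98418×10^5 km³/s².
Transfer-ellipse semi-major axis a_t = (r₁ + r₂)/2 = (7140 + 43300)/2 = 25220 km.
Circular speed at r₁: v₁ = √(μ/r₁) = √(3.98418×10^5/7140) = 7.470 km/s.
Transfer-orbit speed at r₁ (vis-viva equation): v_p = √[μ(2/r₁ − 1/a_t)] = 9.788 km/s.
First burn Δv₁ = |v_p − v₁| = 2.318 km/s.
At r₂, v₂ = √(μ/r₂) = 3.033 km/s.
Transfer-orbit speed at r₂: v_a = √[μ(2/r₂ − 1/a_t)] = 1.614 km/s.
Second burn Δv₂ = |v₂ − v_a| = 1.419 km/s.
Total Δv = Δv₁ + Δv₂ = 3.737 km/s.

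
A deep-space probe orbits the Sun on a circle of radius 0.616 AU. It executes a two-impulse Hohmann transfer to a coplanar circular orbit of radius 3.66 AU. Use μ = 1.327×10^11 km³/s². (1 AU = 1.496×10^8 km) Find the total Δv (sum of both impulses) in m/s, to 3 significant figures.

Δv = 18900 m/s

In km: r₁ = 0.616 × 1.496×10^8 = 9.21536×10^7 km; r₂ = 3.66 × 1.496×10^8 = 5.47536×10^8 km.
Semi-major axis of the transfer orbit: a_t = (9.21536×10^7 + 5.47536×10^8)/2 = 3.198448×10^8 km.
Circular speed at r₁: v₁ = √(μ/r₁) = √(1.327×10^11/9.21536×10^7) = 37.95 km/s.
On the transfer ellipse at r₁, vis-viva equation gives v_p = √[μ(2/r₁ − 1/a_t)] = 49.65 km/s.
First burn Δv₁ = |v_p − v₁| = 11.70 km/s.
Circular speed at r₂: v₂ = √(μ/r₂) = 15.568 km/s.
Transfer-orbit speed at r₂: v_a = √[μ(2/r₂ − 1/a_t)] = 8.3563 km/s.
Second burn Δv₂ = |v₂ − v_a| = 7.212 km/s.
Δv = Δv₁ + Δv₂ = 11.70 + 7.212 = 18.91 km/s.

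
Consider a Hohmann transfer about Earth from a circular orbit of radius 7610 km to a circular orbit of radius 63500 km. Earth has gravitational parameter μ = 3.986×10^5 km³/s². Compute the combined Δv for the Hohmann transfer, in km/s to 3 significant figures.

Δv = 3.78 km/s

Semi-major axis of the transfer orbit: a_t = (7610 + 63500)/2 = 35555 km.
At r₁ the circular-orbit speed is v₁ = √(μ/r₁) = 7.237 km/s.
On the transfer ellipse at r₁, vis-viva equation gives v_p = √[μ(2/r₁ − 1/a_t)] = 9.672 km/s.
First burn Δv₁ = |v_p − v₁| = 2.435 km/s.
Circular speed at r₂: v₂ = √(μ/r₂) = 2.505 km/s.
Transfer-orbit speed at r₂: v_a = √[μ(2/r₂ − 1/a_t)] = 1.159 km/s.
Second burn Δv₂ = |v₂ − v_a| = 1.346 km/s.
Total Δv = Δv₁ + Δv₂ = 3.781 km/s.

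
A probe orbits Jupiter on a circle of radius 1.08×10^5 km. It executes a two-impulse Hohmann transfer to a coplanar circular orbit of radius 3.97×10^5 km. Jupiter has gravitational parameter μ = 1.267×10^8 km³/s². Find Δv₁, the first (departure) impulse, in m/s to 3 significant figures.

Δv₁ = 8700 m/s

The Hohmann ellipse has a_t = (r₁ + r₂)/2 = 2.525×10^5 km.
Circular speed at r = 1.080×10^5 km: v_c = √(μ/r) = 34.251 km/s.
Vis-viva on the transfer ellipse at r = 1.080×10^5 km gives v_t = √[μ(2/r − 1/a_t)] = 42.948 km/s.
Δv₁ = |v_t − v_c| = |42.948 − 34.251| = 8.697 km/s.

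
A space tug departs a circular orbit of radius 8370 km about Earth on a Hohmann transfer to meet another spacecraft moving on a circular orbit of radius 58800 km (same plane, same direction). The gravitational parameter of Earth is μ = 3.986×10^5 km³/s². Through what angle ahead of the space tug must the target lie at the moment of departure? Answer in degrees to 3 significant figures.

φ = 102°

The Hohmann ellipse has a_t = (r₁ + r₂)/2 = 33585 km.
The half-period of the transfer ellipse is t = π√(a_t³/μ) = 30627 s.
The target's mean motion on its circular orbit is ω₂ = √(μ/r₂³) = 4.4279×10^-5 rad/s.
Angle swept by the target during transfer: ω₂·t = 1.3561 rad = 77.70°.
Arrival is 180° from departure on the ellipse, so φ = 180° − 77.70° = 102°.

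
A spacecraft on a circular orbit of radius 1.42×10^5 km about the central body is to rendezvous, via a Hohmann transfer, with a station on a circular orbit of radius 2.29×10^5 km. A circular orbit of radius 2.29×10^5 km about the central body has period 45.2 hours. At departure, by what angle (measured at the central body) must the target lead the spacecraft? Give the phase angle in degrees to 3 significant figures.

From Kepler's third law T² = 4π²r³/μ at r = 2.29×10^5 km, T = 45.2 hours = 45.2 × 3600 s = 1.6272×10^5 s: μ = 4π²r³/T² = 1.79054×10^7 km³/s².
Semi-major axis of the transfer orbit: a_t = (1.420×10^5 + 2.290×10^5)/2 = 1.855×10^5 km.
Transfer time t = π√(a_t³/μ) = 59320 s.
The target's mean motion on its circular orbit is ω₂ = √(μ/r₂³) = 3.861×10^-5 rad/s.
Angle swept by the target during transfer: ω₂·t = 2.290 rad = 131.2°.
Arrival is 180° from departure on the ellipse, so φ = 180° − 131.2° = 48.8°.

φ = 48.8°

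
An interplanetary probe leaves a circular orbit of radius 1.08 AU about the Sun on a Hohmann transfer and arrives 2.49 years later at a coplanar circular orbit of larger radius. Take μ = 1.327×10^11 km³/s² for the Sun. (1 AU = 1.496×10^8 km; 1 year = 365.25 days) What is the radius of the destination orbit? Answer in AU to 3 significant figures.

In km: r₁ = 1.08 × 1.496×10^8 = 1.61568×10^8 km.
Transfer time t = 2.49 years × 365.25 × 86400 s = 7.8578424×10^7 s, and t = π√(a_t³/μ).
So a_t = (μ t²/π²)^(1/3) = (1.327×10^11 × (7.8578424×10^7)² / π²)^(1/3) = 4.3624×10^8 km.
Since a_t = (r₁ + r₂)/2, r₂ = 2a_t − r₁ = 2×4.3624×10^8 − 1.61568×10^8 = 7.10912×10^8 km.
In AU: r₂ = 7.10912×10^8 / 1.496×10^8 = 4.75 AU.

r₂ = 4.75 AU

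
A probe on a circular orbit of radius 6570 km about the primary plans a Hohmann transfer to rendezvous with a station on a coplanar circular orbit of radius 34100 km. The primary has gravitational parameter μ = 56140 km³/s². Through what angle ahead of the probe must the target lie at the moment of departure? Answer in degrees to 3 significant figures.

φ = 97.1°

Semi-major axis of the transfer orbit: a_t = (6570 + 34100)/2 = 20335 km.
Transfer time t = π√(a_t³/μ) = 38449 s.
The target's mean motion on its circular orbit is ω₂ = √(μ/r₂³) = 3.7627×10^-5 rad/s.
Angle swept by the target during transfer: ω₂·t = 1.4467 rad = 82.89°.
The probe traverses 180° on the transfer ellipse, so the target must lead by 180° − 82.89° = 97.1°.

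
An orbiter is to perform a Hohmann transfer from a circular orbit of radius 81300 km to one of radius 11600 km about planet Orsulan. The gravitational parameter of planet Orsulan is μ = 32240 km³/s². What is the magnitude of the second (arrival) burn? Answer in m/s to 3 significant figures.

Transfer-ellipse semi-major axis a_t = (r₁ + r₂)/2 = (81300 + 11600)/2 = 46450 km.
Circular speed at r = 11600 km: v_c = √(μ/r) = 1.66713 km/s.
Vis-viva on the transfer ellipse at r = 11600 km gives v_t = √[μ(2/r − 1/a_t)] = 2.20557 km/s.
Δv₂ = |v_t − v_c| = |2.20557 − 1.66713| = 0.5384 km/s.

Δv₂ = 538 m/s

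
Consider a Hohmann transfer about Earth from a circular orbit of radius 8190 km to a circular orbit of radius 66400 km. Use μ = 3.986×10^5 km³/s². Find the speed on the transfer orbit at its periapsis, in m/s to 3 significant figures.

v = 9310 m/s

Transfer-ellipse semi-major axis a_t = (r₁ + r₂)/2 = (8190 + 66400)/2 = 37295 km.
The periapsis of the transfer ellipse is at r = 8190 km.
From the vis-viva equation, v = √[μ(2/r − 1/a_t)] = 9.309 km/s.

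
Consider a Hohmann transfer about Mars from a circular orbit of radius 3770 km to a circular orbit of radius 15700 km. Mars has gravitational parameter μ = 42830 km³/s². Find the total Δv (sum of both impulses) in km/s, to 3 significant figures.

Transfer-ellipse semi-major axis a_t = (r₁ + r₂)/2 = (3770 + 15700)/2 = 9735 km.
Circular speed at r₁: v₁ = √(μ/r₁) = √(42830/3770) = 3.3706 km/s.
On the transfer ellipse at r₁, vis-viva equation gives v_p = √[μ(2/r₁ − 1/a_t)] = 4.2804 km/s.
First burn Δv₁ = |v_p − v₁| = 0.9098 km/s.
At r₂, v₂ = √(μ/r₂) = 1.65167 km/s.
Transfer-orbit speed at r₂: v_a = √[μ(2/r₂ − 1/a_t)] = 1.02784 km/s.
Second burn Δv₂ = |v₂ − v_a| = 0.6238 km/s.
Δv = Δv₁ + Δv₂ = 0.9098 + 0.6238 = 1.534 km/s.

Δv = 1.53 km/s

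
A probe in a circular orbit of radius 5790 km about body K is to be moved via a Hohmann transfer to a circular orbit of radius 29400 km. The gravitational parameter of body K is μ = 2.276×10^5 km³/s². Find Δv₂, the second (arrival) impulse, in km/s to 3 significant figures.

Δv₂ = 1.19 km/s

Semi-major axis of the transfer orbit: a_t = (5790 + 29400)/2 = 17595 km.
On the circular orbit at r = 29400 km, v_c = √(μ/r) = 2.782 km/s.
Vis-viva on the transfer ellipse at r = 29400 km gives v_t = √[μ(2/r − 1/a_t)] = 1.596 km/s.
Δv₂ = |v_t − v_c| = |1.596 − 2.782| = 1.186 km/s.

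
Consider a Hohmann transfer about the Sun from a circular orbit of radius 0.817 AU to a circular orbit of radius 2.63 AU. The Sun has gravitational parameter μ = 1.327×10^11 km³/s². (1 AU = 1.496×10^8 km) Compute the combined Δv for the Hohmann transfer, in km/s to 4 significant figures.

Δv = 13.47 km/s

In km: r₁ = 0.817 × 1.496×10^8 = 1.222232×10^8 km; r₂ = 2.63 × 1.496×10^8 = 3.93448×10^8 km.
Semi-major axis of the transfer orbit: a_t = (1.222232×10^8 + 3.93448×10^8)/2 = 2.578356×10^8 km.
Circular speed at r₁: v₁ = √(μ/r₁) = √(1.327×10^11/1.222232×10^8) = 32.950 km/s.
Transfer-orbit speed at r₁ (vis-viva equation): v_p = √[μ(2/r₁ − 1/a_t)] = 40.703 km/s.
First burn Δv₁ = |v_p − v₁| = 7.753 km/s.
Circular speed at r₂: v₂ = √(μ/r₂) = 18.365 km/s.
Transfer-orbit speed at r₂: v_a = √[μ(2/r₂ − 1/a_t)] = 12.644 km/s.
Second burn Δv₂ = |v₂ − v_a| = 5.721 km/s.
Total Δv = Δv₁ + Δv₂ = 13.47 km/s.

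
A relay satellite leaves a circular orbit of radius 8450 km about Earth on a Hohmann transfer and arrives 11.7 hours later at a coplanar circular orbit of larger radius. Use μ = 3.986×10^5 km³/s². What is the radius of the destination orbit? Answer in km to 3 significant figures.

Transfer time t = 11.7 hours = 42120 s, and t = π√(a_t³/μ).
So a_t = (μ t²/π²)^(1/3) = (3.986×10^5 × (42120)² / π²)^(1/3) = 41534 km.
Since a_t = (r₁ + r₂)/2, r₂ = 2a_t − r₁ = 2×41534 − 8450 = 74618 km.

r₂ = 74600 km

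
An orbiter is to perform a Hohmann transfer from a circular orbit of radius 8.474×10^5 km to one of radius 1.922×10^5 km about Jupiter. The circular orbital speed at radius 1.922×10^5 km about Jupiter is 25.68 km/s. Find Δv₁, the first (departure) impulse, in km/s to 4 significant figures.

From the circular-orbit relation v² = μ/r at r = 1.922×10^5 km: μ = v²r = (25.68)² × 1.922×10^5 = 1.26749×10^8 km³/s².
The Hohmann ellipse has a_t = (r₁ + r₂)/2 = 5.198×10^5 km.
On the circular orbit at r = 8.474×10^5 km, v_c = √(μ/r) = 12.23 km/s.
Transfer-orbit speed at the same r (vis-viva, a = a_t): v_t = √[μ(2/r − 1/a_t)] = 7.437 km/s.
Δv₁ = |v_t − v_c| = |7.437 − 12.23| = 4.793 km/s.

Δv₁ = 4.793 km/s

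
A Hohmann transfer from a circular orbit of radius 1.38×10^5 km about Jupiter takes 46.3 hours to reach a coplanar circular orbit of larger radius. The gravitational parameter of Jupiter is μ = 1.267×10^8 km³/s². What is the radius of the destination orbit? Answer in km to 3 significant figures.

r₂ = 1.28×10^6 km

Transfer time t = 46.3 hours = 1.6668×10^5 s, and t = π√(a_t³/μ).
So a_t = (μ t²/π²)^(1/3) = (1.267×10^8 × (1.6668×10^5)² / π²)^(1/3) = 7.0917×10^5 km.
Since a_t = (r₁ + r₂)/2, r₂ = 2a_t − r₁ = 2×7.0917×10^5 − 1.380×10^5 = 1.28034×10^6 km.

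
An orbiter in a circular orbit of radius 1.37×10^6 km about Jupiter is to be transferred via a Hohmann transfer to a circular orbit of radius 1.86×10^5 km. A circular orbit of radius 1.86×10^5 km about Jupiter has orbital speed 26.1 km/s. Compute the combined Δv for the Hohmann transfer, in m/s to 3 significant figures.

Δv = 13400 m/s

From the circular-orbit relation v² = μ/r at r = 1.86×10^5 km: μ = v²r = (26.1)² × 1.86×10^5 = 1.26705×10^8 km³/s².
The Hohmann ellipse has a_t = (r₁ + r₂)/2 = 7.780×10^5 km.
Circular speed at r₁: v₁ = √(μ/r₁) = √(1.26705×10^8/1.370×10^6) = 9.617 km/s.
On the transfer ellipse at r₁, v² = μ(2/r − 1/a) gives v_a = √[μ(2/r₁ − 1/a_t)] = 4.702 km/s.
First burn Δv₁ = |v_a − v₁| = 4.915 km/s.
Circular speed at r₂: v₂ = √(μ/r₂) = 26.100 km/s.
Transfer-orbit speed at r₂: v_p = √[μ(2/r₂ − 1/a_t)] = 34.635 km/s.
Second burn Δv₂ = |v₂ − v_p| = 8.535 km/s.
Δv = Δv₁ + Δv₂ = 4.915 + 8.535 = 13.45 km/s.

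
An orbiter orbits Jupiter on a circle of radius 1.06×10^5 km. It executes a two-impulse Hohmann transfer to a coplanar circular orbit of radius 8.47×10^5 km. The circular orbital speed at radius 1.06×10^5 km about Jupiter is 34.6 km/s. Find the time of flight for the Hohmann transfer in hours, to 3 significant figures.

From the circular-orbit relation v² = μ/r at r = 1.06×10^5 km: μ = v²r = (34.6)² × 1.06×10^5 = 1.26899×10^8 km³/s².
Transfer-ellipse semi-major axis a_t = (r₁ + r₂)/2 = (1.060×10^5 + 8.470×10^5)/2 = 4.765×10^5 km.
Transfer time t = π√(a_t³/μ) = π√((4.765×10^5)³ / 1.26899×10^8) = 91730 s.
Converting: 91730 s ÷ 3600 s/hour = 25.5 hours.

t = 25.5 hours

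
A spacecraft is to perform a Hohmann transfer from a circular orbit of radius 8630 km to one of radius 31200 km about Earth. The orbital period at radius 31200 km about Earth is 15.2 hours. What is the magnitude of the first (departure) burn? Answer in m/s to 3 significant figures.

Δv₁ = 1710 m/s

From Kepler's third law T² = 4π²r³/μ at r = 31200 km, T = 15.2 hours = 15.2 × 3600 s = 54720 s: μ = 4π²r³/T² = 4.00434×10^5 km³/s².
The Hohmann ellipse has a_t = (r₁ + r₂)/2 = 19915 km.
On the circular orbit at r = 8630 km, v_c = √(μ/r) = 6.812 km/s.
Vis-viva on the transfer ellipse at r = 8630 km gives v_t = √[μ(2/r − 1/a_t)] = 8.526 km/s.
Δv₁ = |v_t − v_c| = |8.526 − 6.812| = 1.714 km/s.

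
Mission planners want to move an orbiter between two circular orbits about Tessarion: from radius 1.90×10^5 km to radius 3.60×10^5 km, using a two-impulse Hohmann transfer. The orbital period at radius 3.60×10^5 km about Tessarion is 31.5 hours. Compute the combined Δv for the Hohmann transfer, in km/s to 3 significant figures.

Δv = 7.32 km/s

From Kepler's third law T² = 4π²r³/μ at r = 3.60×10^5 km, T = 31.5 hours = 31.5 × 3600 s = 1.134×10^5 s: μ = 4π²r³/T² = 1.43232×10^8 km³/s².
The Hohmann ellipse has a_t = (r₁ + r₂)/2 = 2.750×10^5 km.
Circular speed at r₁: v₁ = √(μ/r₁) = √(1.43232×10^8/1.900×10^5) = 27.456 km/s.
Transfer-orbit speed at r₁ (vis-viva equation): v_p = √[μ(2/r₁ − 1/a_t)] = 31.414 km/s.
First burn Δv₁ = |v_p − v₁| = 3.958 km/s.
At r₂, v₂ = √(μ/r₂) = 19.947 km/s.
Transfer-orbit speed at r₂: v_a = √[μ(2/r₂ − 1/a_t)] = 16.580 km/s.
Second burn Δv₂ = |v₂ − v_a| = 3.367 km/s.
Δv = Δv₁ + Δv₂ = 3.958 + 3.367 = 7.325 km/s.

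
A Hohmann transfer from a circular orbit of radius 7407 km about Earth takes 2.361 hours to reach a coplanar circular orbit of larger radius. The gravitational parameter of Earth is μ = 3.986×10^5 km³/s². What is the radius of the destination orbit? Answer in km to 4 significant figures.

r₂ = 21170 km

Transfer time t = 2.361 hours = 8499.6 s, and t = π√(a_t³/μ).
So a_t = (μ t²/π²)^(1/3) = (3.986×10^5 × (8499.6)² / π²)^(1/3) = 14289 km.
Since a_t = (r₁ + r₂)/2, r₂ = 2a_t − r₁ = 2×14289 − 7407 = 21171 km.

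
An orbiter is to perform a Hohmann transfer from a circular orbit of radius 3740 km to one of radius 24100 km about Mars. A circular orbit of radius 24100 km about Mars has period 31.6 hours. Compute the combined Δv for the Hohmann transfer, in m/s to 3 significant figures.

Δv = 1710 m/s

From Kepler's third law T² = 4π²r³/μ at r = 24100 km, T = 31.6 hours = 31.6 × 3600 s = 1.1376×10^5 s: μ = 4π²r³/T² = 42700.4 km³/s².
Transfer-ellipse semi-major axis a_t = (r₁ + r₂)/2 = (3740 + 24100)/2 = 13920 km.
At r₁ the circular-orbit speed is v₁ = √(μ/r₁) = 3.379 km/s.
Transfer-orbit speed at r₁ (vis-viva): v_p = √[μ(2/r₁ − 1/a_t)] = 4.446 km/s.
First burn Δv₁ = |v_p − v₁| = 1.067 km/s.
Circular speed at r₂: v₂ = √(μ/r₂) = 1.3311 km/s.
Transfer-orbit speed at r₂: v_a = √[μ(2/r₂ − 1/a_t)] = 0.68996 km/s.
Second burn Δv₂ = |v₂ − v_a| = 0.6411 km/s.
Δv = Δv₁ + Δv₂ = 1.067 + 0.6411 = 1.708 km/s.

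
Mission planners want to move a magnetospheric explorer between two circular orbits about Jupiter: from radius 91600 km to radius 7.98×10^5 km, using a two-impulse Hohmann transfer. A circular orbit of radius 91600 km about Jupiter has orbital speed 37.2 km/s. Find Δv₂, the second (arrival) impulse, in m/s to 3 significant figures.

From the circular-orbit relation v² = μ/r at r = 91600 km: μ = v²r = (37.2)² × 91600 = 1.26760×10^8 km³/s².
Transfer-ellipse semi-major axis a_t = (r₁ + r₂)/2 = (91600 + 7.980×10^5)/2 = 4.448×10^5 km.
Circular speed at r = 7.980×10^5 km: v_c = √(μ/r) = 12.6034 km/s.
Transfer-orbit speed at the same r (vis-viva, a = a_t): v_t = √[μ(2/r − 1/a_t)] = 5.71945 km/s.
Δv₂ = |v_t − v_c| = |5.71945 − 12.6034| = 6.884 km/s.

Δv₂ = 6880 m/s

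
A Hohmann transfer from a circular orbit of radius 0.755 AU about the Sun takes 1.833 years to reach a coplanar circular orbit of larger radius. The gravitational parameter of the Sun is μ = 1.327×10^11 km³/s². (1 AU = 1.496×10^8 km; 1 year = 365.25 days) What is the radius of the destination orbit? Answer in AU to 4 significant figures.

r₂ = 4.000 AU

In km: r₁ = 0.755 × 1.496×10^8 = 1.12948×10^8 km.
Transfer time t = 1.833 years × 365.25 × 86400 s = 5.78450808×10^7 s, and t = π√(a_t³/μ).
So a_t = (μ t²/π²)^(1/3) = (1.327×10^11 × (5.78450808×10^7)² / π²)^(1/3) = 3.5566×10^8 km.
Since a_t = (r₁ + r₂)/2, r₂ = 2a_t − r₁ = 2×3.5566×10^8 − 1.12948×10^8 = 5.98372×10^8 km.
In AU: r₂ = 5.98372×10^8 / 1.496×10^8 = 4.000 AU.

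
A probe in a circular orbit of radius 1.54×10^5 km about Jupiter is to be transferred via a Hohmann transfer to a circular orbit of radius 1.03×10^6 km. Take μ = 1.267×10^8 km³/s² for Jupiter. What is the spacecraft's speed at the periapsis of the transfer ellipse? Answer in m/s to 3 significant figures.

v = 37800 m/s

The Hohmann ellipse has a_t = (r₁ + r₂)/2 = 5.920×10^5 km.
At periapsis, r = 1.540×10^5 km.
Vis-viva: v = √[μ(2/r − 1/a_t)] = √[1.267×10^8 × (2/1.540×10^5 − 1/5.920×10^5)] = 37.83 km/s.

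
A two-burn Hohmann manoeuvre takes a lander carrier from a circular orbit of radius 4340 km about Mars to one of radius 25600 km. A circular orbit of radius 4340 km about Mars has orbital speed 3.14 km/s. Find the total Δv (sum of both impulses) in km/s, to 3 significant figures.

Δv = 1.56 km/s

From the circular-orbit relation v² = μ/r at r = 4340 km: μ = v²r = (3.14)² × 4340 = 42790.7 km³/s².
Transfer-ellipse semi-major axis a_t = (r₁ + r₂)/2 = (4340 + 25600)/2 = 14970 km.
Circular speed at r₁: v₁ = √(μ/r₁) = √(42790.7/4340) = 3.1400 km/s.
Transfer-orbit speed at r₁ (vis-viva): v_p = √[μ(2/r₁ − 1/a_t)] = 4.1062 km/s.
First burn Δv₁ = |v_p − v₁| = 0.9662 km/s.
At r₂, v₂ = √(μ/r₂) = 1.29287 km/s.
Transfer-orbit speed at r₂: v_a = √[μ(2/r₂ − 1/a_t)] = 0.696127 km/s.
Second burn Δv₂ = |v₂ − v_a| = 0.5967 km/s.
Δv = Δv₁ + Δv₂ = 0.9662 + 0.5967 = 1.563 km/s.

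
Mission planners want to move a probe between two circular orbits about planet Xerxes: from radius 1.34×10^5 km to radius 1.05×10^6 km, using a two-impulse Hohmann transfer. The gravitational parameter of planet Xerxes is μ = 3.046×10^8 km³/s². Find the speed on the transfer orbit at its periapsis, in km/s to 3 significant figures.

v = 63.5 km/s

Semi-major axis of the transfer orbit: a_t = (1.340×10^5 + 1.050×10^6)/2 = 5.920×10^5 km.
The periapsis of the transfer ellipse is at r = 1.340×10^5 km.
From the vis-viva equation, v = √[μ(2/r − 1/a_t)] = 63.50 km/s.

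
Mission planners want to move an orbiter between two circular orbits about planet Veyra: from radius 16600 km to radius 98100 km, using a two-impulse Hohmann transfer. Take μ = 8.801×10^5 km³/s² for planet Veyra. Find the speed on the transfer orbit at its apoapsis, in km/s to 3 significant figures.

v = 1.61 km/s

Semi-major axis of the transfer orbit: a_t = (16600 + 98100)/2 = 57350 km.
The apoapsis of the transfer ellipse is at r = 98100 km.
Vis-viva: v = √[μ(2/r − 1/a_t)] = √[8.801×10^5 × (2/98100 − 1/57350)] = 1.611 km/s.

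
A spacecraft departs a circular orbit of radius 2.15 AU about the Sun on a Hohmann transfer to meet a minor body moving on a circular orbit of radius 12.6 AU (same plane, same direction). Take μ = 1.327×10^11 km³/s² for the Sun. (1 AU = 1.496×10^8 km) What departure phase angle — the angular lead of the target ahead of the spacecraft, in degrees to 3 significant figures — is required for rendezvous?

φ = 99.4°

In km: r₁ = 2.15 × 1.496×10^8 = 3.2164×10^8 km; r₂ = 12.6 × 1.496×10^8 = 1.88496×10^9 km.
Semi-major axis of the transfer orbit: a_t = (3.2164×10^8 + 1.88496×10^9)/2 = 1.1033×10^9 km.
The half-period of the transfer ellipse is t = π√(a_t³/μ) = 3.1605×10^8 s.
Target angular speed ω₂ = √(μ/r₂³) = 4.4513×10^-9 rad/s.
Angle swept by the target during transfer: ω₂·t = 1.4068 rad = 80.60°.
Arrival is 180° from departure on the ellipse, so φ = 180° − 80.60° = 99.4°.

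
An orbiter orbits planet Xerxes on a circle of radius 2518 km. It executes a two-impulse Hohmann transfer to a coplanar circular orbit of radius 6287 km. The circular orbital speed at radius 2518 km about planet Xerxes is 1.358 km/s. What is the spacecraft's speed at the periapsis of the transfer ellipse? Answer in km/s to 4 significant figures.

From the circular-orbit relation v² = μ/r at r = 2518 km: μ = v²r = (1.358)² × 2518 = 4643.60 km³/s².
The Hohmann ellipse has a_t = (r₁ + r₂)/2 = 4402.5 km.
The periapsis of the transfer ellipse is at r = 2518 km.
From the vis-viva equation, v = √[μ(2/r − 1/a_t)] = 1.623 km/s.

v = 1.623 km/s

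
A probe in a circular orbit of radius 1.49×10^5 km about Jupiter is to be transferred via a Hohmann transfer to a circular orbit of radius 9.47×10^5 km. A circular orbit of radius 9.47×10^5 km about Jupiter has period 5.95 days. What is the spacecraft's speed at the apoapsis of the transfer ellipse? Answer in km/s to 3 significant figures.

v = 6.04 km/s

From Kepler's third law T² = 4π²r³/μ at r = 9.47×10^5 km, T = 5.95 days = 5.95 × 86400 s = 5.1408×10^5 s: μ = 4π²r³/T² = 1.26867×10^8 km³/s².
The Hohmann ellipse has a_t = (r₁ + r₂)/2 = 5.480×10^5 km.
The apoapsis of the transfer ellipse is at r = 9.470×10^5 km.
From the vis-viva equation, v = √[μ(2/r − 1/a_t)] = 6.035 km/s.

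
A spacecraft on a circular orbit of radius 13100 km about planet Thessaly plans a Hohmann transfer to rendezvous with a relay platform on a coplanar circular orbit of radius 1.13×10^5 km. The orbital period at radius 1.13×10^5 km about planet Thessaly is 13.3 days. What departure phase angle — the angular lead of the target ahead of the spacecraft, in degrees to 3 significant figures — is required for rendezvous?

φ = 105°

From Kepler's third law T² = 4π²r³/μ at r = 1.13×10^5 km, T = 13.3 days = 13.3 × 86400 s = 1.14912×10^6 s: μ = 4π²r³/T² = 43138.4 km³/s².
The Hohmann ellipse has a_t = (r₁ + r₂)/2 = 63050 km.
Transfer time t = π√(a_t³/μ) = 2.3947×10^5 s.
The target's mean motion on its circular orbit is ω₂ = √(μ/r₂³) = 5.4678×10^-6 rad/s.
Angle swept by the target during transfer: ω₂·t = 1.3094 rad = 75.02°.
The spacecraft traverses 180° on the transfer ellipse, so the target must lead by 180° − 75.02° = 105°.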